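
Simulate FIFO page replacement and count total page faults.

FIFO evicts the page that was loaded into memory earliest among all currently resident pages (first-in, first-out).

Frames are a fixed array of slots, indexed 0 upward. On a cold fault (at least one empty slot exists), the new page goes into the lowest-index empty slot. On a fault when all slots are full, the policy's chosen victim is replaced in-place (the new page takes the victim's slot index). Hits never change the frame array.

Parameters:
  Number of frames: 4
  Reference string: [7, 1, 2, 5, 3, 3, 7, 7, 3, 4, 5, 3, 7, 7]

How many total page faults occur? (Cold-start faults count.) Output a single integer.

Step 0: ref 7 → FAULT, frames=[7,-,-,-]
Step 1: ref 1 → FAULT, frames=[7,1,-,-]
Step 2: ref 2 → FAULT, frames=[7,1,2,-]
Step 3: ref 5 → FAULT, frames=[7,1,2,5]
Step 4: ref 3 → FAULT (evict 7), frames=[3,1,2,5]
Step 5: ref 3 → HIT, frames=[3,1,2,5]
Step 6: ref 7 → FAULT (evict 1), frames=[3,7,2,5]
Step 7: ref 7 → HIT, frames=[3,7,2,5]
Step 8: ref 3 → HIT, frames=[3,7,2,5]
Step 9: ref 4 → FAULT (evict 2), frames=[3,7,4,5]
Step 10: ref 5 → HIT, frames=[3,7,4,5]
Step 11: ref 3 → HIT, frames=[3,7,4,5]
Step 12: ref 7 → HIT, frames=[3,7,4,5]
Step 13: ref 7 → HIT, frames=[3,7,4,5]
Total faults: 7

Answer: 7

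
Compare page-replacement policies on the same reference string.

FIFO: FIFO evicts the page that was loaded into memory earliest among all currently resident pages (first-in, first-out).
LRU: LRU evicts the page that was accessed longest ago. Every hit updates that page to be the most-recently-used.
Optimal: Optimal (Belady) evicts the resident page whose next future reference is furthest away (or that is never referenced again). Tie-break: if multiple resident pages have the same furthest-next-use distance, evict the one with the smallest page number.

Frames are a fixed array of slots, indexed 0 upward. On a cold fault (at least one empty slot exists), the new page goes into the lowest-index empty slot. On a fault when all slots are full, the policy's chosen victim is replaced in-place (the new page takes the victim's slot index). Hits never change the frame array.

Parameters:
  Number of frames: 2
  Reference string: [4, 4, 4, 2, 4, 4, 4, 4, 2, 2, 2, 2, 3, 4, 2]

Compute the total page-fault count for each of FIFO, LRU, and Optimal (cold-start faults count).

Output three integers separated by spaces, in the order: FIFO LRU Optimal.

--- FIFO ---
  step 0: ref 4 -> FAULT, frames=[4,-] (faults so far: 1)
  step 1: ref 4 -> HIT, frames=[4,-] (faults so far: 1)
  step 2: ref 4 -> HIT, frames=[4,-] (faults so far: 1)
  step 3: ref 2 -> FAULT, frames=[4,2] (faults so far: 2)
  step 4: ref 4 -> HIT, frames=[4,2] (faults so far: 2)
  step 5: ref 4 -> HIT, frames=[4,2] (faults so far: 2)
  step 6: ref 4 -> HIT, frames=[4,2] (faults so far: 2)
  step 7: ref 4 -> HIT, frames=[4,2] (faults so far: 2)
  step 8: ref 2 -> HIT, frames=[4,2] (faults so far: 2)
  step 9: ref 2 -> HIT, frames=[4,2] (faults so far: 2)
  step 10: ref 2 -> HIT, frames=[4,2] (faults so far: 2)
  step 11: ref 2 -> HIT, frames=[4,2] (faults so far: 2)
  step 12: ref 3 -> FAULT, evict 4, frames=[3,2] (faults so far: 3)
  step 13: ref 4 -> FAULT, evict 2, frames=[3,4] (faults so far: 4)
  step 14: ref 2 -> FAULT, evict 3, frames=[2,4] (faults so far: 5)
  FIFO total faults: 5
--- LRU ---
  step 0: ref 4 -> FAULT, frames=[4,-] (faults so far: 1)
  step 1: ref 4 -> HIT, frames=[4,-] (faults so far: 1)
  step 2: ref 4 -> HIT, frames=[4,-] (faults so far: 1)
  step 3: ref 2 -> FAULT, frames=[4,2] (faults so far: 2)
  step 4: ref 4 -> HIT, frames=[4,2] (faults so far: 2)
  step 5: ref 4 -> HIT, frames=[4,2] (faults so far: 2)
  step 6: ref 4 -> HIT, frames=[4,2] (faults so far: 2)
  step 7: ref 4 -> HIT, frames=[4,2] (faults so far: 2)
  step 8: ref 2 -> HIT, frames=[4,2] (faults so far: 2)
  step 9: ref 2 -> HIT, frames=[4,2] (faults so far: 2)
  step 10: ref 2 -> HIT, frames=[4,2] (faults so far: 2)
  step 11: ref 2 -> HIT, frames=[4,2] (faults so far: 2)
  step 12: ref 3 -> FAULT, evict 4, frames=[3,2] (faults so far: 3)
  step 13: ref 4 -> FAULT, evict 2, frames=[3,4] (faults so far: 4)
  step 14: ref 2 -> FAULT, evict 3, frames=[2,4] (faults so far: 5)
  LRU total faults: 5
--- Optimal ---
  step 0: ref 4 -> FAULT, frames=[4,-] (faults so far: 1)
  step 1: ref 4 -> HIT, frames=[4,-] (faults so far: 1)
  step 2: ref 4 -> HIT, frames=[4,-] (faults so far: 1)
  step 3: ref 2 -> FAULT, frames=[4,2] (faults so far: 2)
  step 4: ref 4 -> HIT, frames=[4,2] (faults so far: 2)
  step 5: ref 4 -> HIT, frames=[4,2] (faults so far: 2)
  step 6: ref 4 -> HIT, frames=[4,2] (faults so far: 2)
  step 7: ref 4 -> HIT, frames=[4,2] (faults so far: 2)
  step 8: ref 2 -> HIT, frames=[4,2] (faults so far: 2)
  step 9: ref 2 -> HIT, frames=[4,2] (faults so far: 2)
  step 10: ref 2 -> HIT, frames=[4,2] (faults so far: 2)
  step 11: ref 2 -> HIT, frames=[4,2] (faults so far: 2)
  step 12: ref 3 -> FAULT, evict 2, frames=[4,3] (faults so far: 3)
  step 13: ref 4 -> HIT, frames=[4,3] (faults so far: 3)
  step 14: ref 2 -> FAULT, evict 3, frames=[4,2] (faults so far: 4)
  Optimal total faults: 4

Answer: 5 5 4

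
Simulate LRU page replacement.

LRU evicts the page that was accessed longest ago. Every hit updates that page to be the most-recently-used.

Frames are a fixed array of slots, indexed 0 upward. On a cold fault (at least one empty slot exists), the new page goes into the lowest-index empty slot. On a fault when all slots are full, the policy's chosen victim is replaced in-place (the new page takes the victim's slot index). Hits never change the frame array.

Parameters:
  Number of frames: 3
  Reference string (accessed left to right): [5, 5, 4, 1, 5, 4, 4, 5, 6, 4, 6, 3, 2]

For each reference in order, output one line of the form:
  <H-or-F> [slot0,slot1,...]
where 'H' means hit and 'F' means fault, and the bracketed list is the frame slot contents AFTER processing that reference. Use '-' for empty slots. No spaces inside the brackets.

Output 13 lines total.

F [5,-,-]
H [5,-,-]
F [5,4,-]
F [5,4,1]
H [5,4,1]
H [5,4,1]
H [5,4,1]
H [5,4,1]
F [5,4,6]
H [5,4,6]
H [5,4,6]
F [3,4,6]
F [3,2,6]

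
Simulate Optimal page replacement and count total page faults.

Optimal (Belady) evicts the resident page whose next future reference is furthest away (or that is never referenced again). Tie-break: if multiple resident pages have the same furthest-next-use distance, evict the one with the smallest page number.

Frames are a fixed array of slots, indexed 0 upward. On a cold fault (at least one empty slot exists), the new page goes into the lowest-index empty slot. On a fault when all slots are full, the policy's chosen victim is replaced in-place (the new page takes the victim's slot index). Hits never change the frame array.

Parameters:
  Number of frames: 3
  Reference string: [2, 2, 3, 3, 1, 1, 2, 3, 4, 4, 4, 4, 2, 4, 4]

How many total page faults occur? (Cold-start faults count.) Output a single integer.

Step 0: ref 2 → FAULT, frames=[2,-,-]
Step 1: ref 2 → HIT, frames=[2,-,-]
Step 2: ref 3 → FAULT, frames=[2,3,-]
Step 3: ref 3 → HIT, frames=[2,3,-]
Step 4: ref 1 → FAULT, frames=[2,3,1]
Step 5: ref 1 → HIT, frames=[2,3,1]
Step 6: ref 2 → HIT, frames=[2,3,1]
Step 7: ref 3 → HIT, frames=[2,3,1]
Step 8: ref 4 → FAULT (evict 1), frames=[2,3,4]
Step 9: ref 4 → HIT, frames=[2,3,4]
Step 10: ref 4 → HIT, frames=[2,3,4]
Step 11: ref 4 → HIT, frames=[2,3,4]
Step 12: ref 2 → HIT, frames=[2,3,4]
Step 13: ref 4 → HIT, frames=[2,3,4]
Step 14: ref 4 → HIT, frames=[2,3,4]
Total faults: 4

Answer: 4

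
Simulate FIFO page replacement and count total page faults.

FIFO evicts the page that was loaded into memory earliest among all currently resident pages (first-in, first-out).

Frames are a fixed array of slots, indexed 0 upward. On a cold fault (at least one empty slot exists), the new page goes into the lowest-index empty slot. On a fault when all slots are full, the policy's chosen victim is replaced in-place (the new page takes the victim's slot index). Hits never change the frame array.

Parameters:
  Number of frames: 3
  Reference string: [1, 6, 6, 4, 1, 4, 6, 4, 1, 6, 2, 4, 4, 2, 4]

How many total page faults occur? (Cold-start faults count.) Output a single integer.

Answer: 4

Derivation:
Step 0: ref 1 → FAULT, frames=[1,-,-]
Step 1: ref 6 → FAULT, frames=[1,6,-]
Step 2: ref 6 → HIT, frames=[1,6,-]
Step 3: ref 4 → FAULT, frames=[1,6,4]
Step 4: ref 1 → HIT, frames=[1,6,4]
Step 5: ref 4 → HIT, frames=[1,6,4]
Step 6: ref 6 → HIT, frames=[1,6,4]
Step 7: ref 4 → HIT, frames=[1,6,4]
Step 8: ref 1 → HIT, frames=[1,6,4]
Step 9: ref 6 → HIT, frames=[1,6,4]
Step 10: ref 2 → FAULT (evict 1), frames=[2,6,4]
Step 11: ref 4 → HIT, frames=[2,6,4]
Step 12: ref 4 → HIT, frames=[2,6,4]
Step 13: ref 2 → HIT, frames=[2,6,4]
Step 14: ref 4 → HIT, frames=[2,6,4]
Total faults: 4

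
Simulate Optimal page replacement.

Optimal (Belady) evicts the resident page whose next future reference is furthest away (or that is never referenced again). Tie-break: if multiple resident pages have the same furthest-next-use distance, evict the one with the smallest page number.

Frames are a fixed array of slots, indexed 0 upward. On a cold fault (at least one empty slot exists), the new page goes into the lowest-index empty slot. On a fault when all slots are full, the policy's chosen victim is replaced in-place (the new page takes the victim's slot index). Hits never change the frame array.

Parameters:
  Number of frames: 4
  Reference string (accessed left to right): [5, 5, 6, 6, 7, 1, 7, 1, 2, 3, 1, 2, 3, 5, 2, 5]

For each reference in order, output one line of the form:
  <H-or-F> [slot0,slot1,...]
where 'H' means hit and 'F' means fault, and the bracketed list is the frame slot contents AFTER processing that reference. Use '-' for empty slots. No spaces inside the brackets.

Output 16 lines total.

F [5,-,-,-]
H [5,-,-,-]
F [5,6,-,-]
H [5,6,-,-]
F [5,6,7,-]
F [5,6,7,1]
H [5,6,7,1]
H [5,6,7,1]
F [5,2,7,1]
F [5,2,3,1]
H [5,2,3,1]
H [5,2,3,1]
H [5,2,3,1]
H [5,2,3,1]
H [5,2,3,1]
H [5,2,3,1]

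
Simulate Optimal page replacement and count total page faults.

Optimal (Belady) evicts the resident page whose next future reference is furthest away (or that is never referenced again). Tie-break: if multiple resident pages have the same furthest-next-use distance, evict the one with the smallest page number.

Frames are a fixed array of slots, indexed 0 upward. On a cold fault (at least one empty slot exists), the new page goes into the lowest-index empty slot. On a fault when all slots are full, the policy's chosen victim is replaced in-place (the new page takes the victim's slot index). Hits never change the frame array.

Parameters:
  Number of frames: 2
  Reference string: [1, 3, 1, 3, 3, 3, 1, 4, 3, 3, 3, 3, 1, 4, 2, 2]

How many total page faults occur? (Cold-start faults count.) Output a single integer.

Answer: 5

Derivation:
Step 0: ref 1 → FAULT, frames=[1,-]
Step 1: ref 3 → FAULT, frames=[1,3]
Step 2: ref 1 → HIT, frames=[1,3]
Step 3: ref 3 → HIT, frames=[1,3]
Step 4: ref 3 → HIT, frames=[1,3]
Step 5: ref 3 → HIT, frames=[1,3]
Step 6: ref 1 → HIT, frames=[1,3]
Step 7: ref 4 → FAULT (evict 1), frames=[4,3]
Step 8: ref 3 → HIT, frames=[4,3]
Step 9: ref 3 → HIT, frames=[4,3]
Step 10: ref 3 → HIT, frames=[4,3]
Step 11: ref 3 → HIT, frames=[4,3]
Step 12: ref 1 → FAULT (evict 3), frames=[4,1]
Step 13: ref 4 → HIT, frames=[4,1]
Step 14: ref 2 → FAULT (evict 1), frames=[4,2]
Step 15: ref 2 → HIT, frames=[4,2]
Total faults: 5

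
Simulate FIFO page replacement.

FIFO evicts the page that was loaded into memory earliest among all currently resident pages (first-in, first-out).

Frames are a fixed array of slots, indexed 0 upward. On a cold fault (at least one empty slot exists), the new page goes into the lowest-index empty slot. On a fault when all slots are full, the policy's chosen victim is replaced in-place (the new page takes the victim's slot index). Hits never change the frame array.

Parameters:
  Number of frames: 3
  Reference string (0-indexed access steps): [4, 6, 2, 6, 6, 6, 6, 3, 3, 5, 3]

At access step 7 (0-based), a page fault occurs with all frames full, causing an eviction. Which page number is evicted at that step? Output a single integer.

Answer: 4

Derivation:
Step 0: ref 4 -> FAULT, frames=[4,-,-]
Step 1: ref 6 -> FAULT, frames=[4,6,-]
Step 2: ref 2 -> FAULT, frames=[4,6,2]
Step 3: ref 6 -> HIT, frames=[4,6,2]
Step 4: ref 6 -> HIT, frames=[4,6,2]
Step 5: ref 6 -> HIT, frames=[4,6,2]
Step 6: ref 6 -> HIT, frames=[4,6,2]
Step 7: ref 3 -> FAULT, evict 4, frames=[3,6,2]
At step 7: evicted page 4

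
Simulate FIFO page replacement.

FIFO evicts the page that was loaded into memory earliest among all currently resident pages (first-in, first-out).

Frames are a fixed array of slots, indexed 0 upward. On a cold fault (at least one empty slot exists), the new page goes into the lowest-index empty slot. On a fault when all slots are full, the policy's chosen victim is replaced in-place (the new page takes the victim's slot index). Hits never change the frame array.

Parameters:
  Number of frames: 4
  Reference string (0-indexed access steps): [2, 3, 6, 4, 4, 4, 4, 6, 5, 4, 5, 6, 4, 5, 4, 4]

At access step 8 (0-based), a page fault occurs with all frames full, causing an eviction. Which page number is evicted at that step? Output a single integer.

Step 0: ref 2 -> FAULT, frames=[2,-,-,-]
Step 1: ref 3 -> FAULT, frames=[2,3,-,-]
Step 2: ref 6 -> FAULT, frames=[2,3,6,-]
Step 3: ref 4 -> FAULT, frames=[2,3,6,4]
Step 4: ref 4 -> HIT, frames=[2,3,6,4]
Step 5: ref 4 -> HIT, frames=[2,3,6,4]
Step 6: ref 4 -> HIT, frames=[2,3,6,4]
Step 7: ref 6 -> HIT, frames=[2,3,6,4]
Step 8: ref 5 -> FAULT, evict 2, frames=[5,3,6,4]
At step 8: evicted page 2

Answer: 2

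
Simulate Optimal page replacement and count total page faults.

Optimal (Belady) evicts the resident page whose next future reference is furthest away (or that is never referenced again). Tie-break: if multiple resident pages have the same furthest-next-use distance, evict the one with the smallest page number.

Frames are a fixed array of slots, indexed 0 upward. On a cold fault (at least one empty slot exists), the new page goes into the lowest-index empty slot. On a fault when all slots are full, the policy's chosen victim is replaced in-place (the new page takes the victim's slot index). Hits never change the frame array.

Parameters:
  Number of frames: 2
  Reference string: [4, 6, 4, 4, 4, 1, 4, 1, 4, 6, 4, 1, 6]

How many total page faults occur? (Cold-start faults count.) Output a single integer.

Answer: 5

Derivation:
Step 0: ref 4 → FAULT, frames=[4,-]
Step 1: ref 6 → FAULT, frames=[4,6]
Step 2: ref 4 → HIT, frames=[4,6]
Step 3: ref 4 → HIT, frames=[4,6]
Step 4: ref 4 → HIT, frames=[4,6]
Step 5: ref 1 → FAULT (evict 6), frames=[4,1]
Step 6: ref 4 → HIT, frames=[4,1]
Step 7: ref 1 → HIT, frames=[4,1]
Step 8: ref 4 → HIT, frames=[4,1]
Step 9: ref 6 → FAULT (evict 1), frames=[4,6]
Step 10: ref 4 → HIT, frames=[4,6]
Step 11: ref 1 → FAULT (evict 4), frames=[1,6]
Step 12: ref 6 → HIT, frames=[1,6]
Total faults: 5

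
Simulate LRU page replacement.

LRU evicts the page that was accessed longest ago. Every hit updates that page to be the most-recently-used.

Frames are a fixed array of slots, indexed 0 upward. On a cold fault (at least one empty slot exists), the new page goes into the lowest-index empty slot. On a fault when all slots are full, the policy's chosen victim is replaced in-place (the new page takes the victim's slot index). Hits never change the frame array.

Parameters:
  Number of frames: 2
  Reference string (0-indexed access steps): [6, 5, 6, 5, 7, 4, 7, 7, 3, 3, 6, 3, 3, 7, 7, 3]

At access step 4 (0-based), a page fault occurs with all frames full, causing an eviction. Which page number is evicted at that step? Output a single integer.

Step 0: ref 6 -> FAULT, frames=[6,-]
Step 1: ref 5 -> FAULT, frames=[6,5]
Step 2: ref 6 -> HIT, frames=[6,5]
Step 3: ref 5 -> HIT, frames=[6,5]
Step 4: ref 7 -> FAULT, evict 6, frames=[7,5]
At step 4: evicted page 6

Answer: 6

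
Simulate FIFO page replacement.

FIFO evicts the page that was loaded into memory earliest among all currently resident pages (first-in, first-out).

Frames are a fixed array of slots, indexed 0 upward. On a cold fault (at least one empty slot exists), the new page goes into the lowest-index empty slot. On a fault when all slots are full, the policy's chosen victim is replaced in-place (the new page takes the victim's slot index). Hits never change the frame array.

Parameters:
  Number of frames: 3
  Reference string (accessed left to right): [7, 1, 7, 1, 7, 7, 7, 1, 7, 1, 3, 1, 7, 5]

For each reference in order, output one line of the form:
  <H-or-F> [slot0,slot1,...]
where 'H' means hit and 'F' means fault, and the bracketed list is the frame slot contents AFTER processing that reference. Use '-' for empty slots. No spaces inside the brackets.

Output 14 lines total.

F [7,-,-]
F [7,1,-]
H [7,1,-]
H [7,1,-]
H [7,1,-]
H [7,1,-]
H [7,1,-]
H [7,1,-]
H [7,1,-]
H [7,1,-]
F [7,1,3]
H [7,1,3]
H [7,1,3]
F [5,1,3]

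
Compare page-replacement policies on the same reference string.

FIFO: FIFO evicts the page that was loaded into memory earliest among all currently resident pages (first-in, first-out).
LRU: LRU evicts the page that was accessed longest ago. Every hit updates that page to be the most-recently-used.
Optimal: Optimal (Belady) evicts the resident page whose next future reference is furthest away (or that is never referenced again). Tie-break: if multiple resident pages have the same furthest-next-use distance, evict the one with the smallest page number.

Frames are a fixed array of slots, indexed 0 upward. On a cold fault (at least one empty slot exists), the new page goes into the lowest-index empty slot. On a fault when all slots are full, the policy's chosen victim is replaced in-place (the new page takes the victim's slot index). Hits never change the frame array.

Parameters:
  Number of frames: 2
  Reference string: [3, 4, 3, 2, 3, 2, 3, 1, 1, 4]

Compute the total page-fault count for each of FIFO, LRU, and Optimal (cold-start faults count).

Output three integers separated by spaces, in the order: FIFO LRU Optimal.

Answer: 6 5 5

Derivation:
--- FIFO ---
  step 0: ref 3 -> FAULT, frames=[3,-] (faults so far: 1)
  step 1: ref 4 -> FAULT, frames=[3,4] (faults so far: 2)
  step 2: ref 3 -> HIT, frames=[3,4] (faults so far: 2)
  step 3: ref 2 -> FAULT, evict 3, frames=[2,4] (faults so far: 3)
  step 4: ref 3 -> FAULT, evict 4, frames=[2,3] (faults so far: 4)
  step 5: ref 2 -> HIT, frames=[2,3] (faults so far: 4)
  step 6: ref 3 -> HIT, frames=[2,3] (faults so far: 4)
  step 7: ref 1 -> FAULT, evict 2, frames=[1,3] (faults so far: 5)
  step 8: ref 1 -> HIT, frames=[1,3] (faults so far: 5)
  step 9: ref 4 -> FAULT, evict 3, frames=[1,4] (faults so far: 6)
  FIFO total faults: 6
--- LRU ---
  step 0: ref 3 -> FAULT, frames=[3,-] (faults so far: 1)
  step 1: ref 4 -> FAULT, frames=[3,4] (faults so far: 2)
  step 2: ref 3 -> HIT, frames=[3,4] (faults so far: 2)
  step 3: ref 2 -> FAULT, evict 4, frames=[3,2] (faults so far: 3)
  step 4: ref 3 -> HIT, frames=[3,2] (faults so far: 3)
  step 5: ref 2 -> HIT, frames=[3,2] (faults so far: 3)
  step 6: ref 3 -> HIT, frames=[3,2] (faults so far: 3)
  step 7: ref 1 -> FAULT, evict 2, frames=[3,1] (faults so far: 4)
  step 8: ref 1 -> HIT, frames=[3,1] (faults so far: 4)
  step 9: ref 4 -> FAULT, evict 3, frames=[4,1] (faults so far: 5)
  LRU total faults: 5
--- Optimal ---
  step 0: ref 3 -> FAULT, frames=[3,-] (faults so far: 1)
  step 1: ref 4 -> FAULT, frames=[3,4] (faults so far: 2)
  step 2: ref 3 -> HIT, frames=[3,4] (faults so far: 2)
  step 3: ref 2 -> FAULT, evict 4, frames=[3,2] (faults so far: 3)
  step 4: ref 3 -> HIT, frames=[3,2] (faults so far: 3)
  step 5: ref 2 -> HIT, frames=[3,2] (faults so far: 3)
  step 6: ref 3 -> HIT, frames=[3,2] (faults so far: 3)
  step 7: ref 1 -> FAULT, evict 2, frames=[3,1] (faults so far: 4)
  step 8: ref 1 -> HIT, frames=[3,1] (faults so far: 4)
  step 9: ref 4 -> FAULT, evict 1, frames=[3,4] (faults so far: 5)
  Optimal total faults: 5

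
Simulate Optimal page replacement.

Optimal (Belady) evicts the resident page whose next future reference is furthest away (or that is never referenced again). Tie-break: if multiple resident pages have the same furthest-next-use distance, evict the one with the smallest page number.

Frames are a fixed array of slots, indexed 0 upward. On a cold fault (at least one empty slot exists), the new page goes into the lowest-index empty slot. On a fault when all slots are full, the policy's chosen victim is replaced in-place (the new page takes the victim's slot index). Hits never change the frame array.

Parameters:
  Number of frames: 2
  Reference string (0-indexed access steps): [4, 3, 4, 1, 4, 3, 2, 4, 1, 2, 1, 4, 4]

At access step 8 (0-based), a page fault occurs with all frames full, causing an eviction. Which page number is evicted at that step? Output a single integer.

Answer: 4

Derivation:
Step 0: ref 4 -> FAULT, frames=[4,-]
Step 1: ref 3 -> FAULT, frames=[4,3]
Step 2: ref 4 -> HIT, frames=[4,3]
Step 3: ref 1 -> FAULT, evict 3, frames=[4,1]
Step 4: ref 4 -> HIT, frames=[4,1]
Step 5: ref 3 -> FAULT, evict 1, frames=[4,3]
Step 6: ref 2 -> FAULT, evict 3, frames=[4,2]
Step 7: ref 4 -> HIT, frames=[4,2]
Step 8: ref 1 -> FAULT, evict 4, frames=[1,2]
At step 8: evicted page 4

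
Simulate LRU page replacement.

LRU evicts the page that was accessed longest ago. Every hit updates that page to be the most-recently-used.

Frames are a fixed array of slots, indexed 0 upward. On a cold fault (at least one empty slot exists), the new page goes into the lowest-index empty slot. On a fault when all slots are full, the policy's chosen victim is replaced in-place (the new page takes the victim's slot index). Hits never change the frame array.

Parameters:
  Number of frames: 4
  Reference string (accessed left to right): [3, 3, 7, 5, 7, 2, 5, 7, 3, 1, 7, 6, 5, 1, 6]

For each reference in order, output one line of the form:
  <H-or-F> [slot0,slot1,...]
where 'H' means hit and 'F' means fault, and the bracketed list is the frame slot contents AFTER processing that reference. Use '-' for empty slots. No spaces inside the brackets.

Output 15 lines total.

F [3,-,-,-]
H [3,-,-,-]
F [3,7,-,-]
F [3,7,5,-]
H [3,7,5,-]
F [3,7,5,2]
H [3,7,5,2]
H [3,7,5,2]
H [3,7,5,2]
F [3,7,5,1]
H [3,7,5,1]
F [3,7,6,1]
F [5,7,6,1]
H [5,7,6,1]
H [5,7,6,1]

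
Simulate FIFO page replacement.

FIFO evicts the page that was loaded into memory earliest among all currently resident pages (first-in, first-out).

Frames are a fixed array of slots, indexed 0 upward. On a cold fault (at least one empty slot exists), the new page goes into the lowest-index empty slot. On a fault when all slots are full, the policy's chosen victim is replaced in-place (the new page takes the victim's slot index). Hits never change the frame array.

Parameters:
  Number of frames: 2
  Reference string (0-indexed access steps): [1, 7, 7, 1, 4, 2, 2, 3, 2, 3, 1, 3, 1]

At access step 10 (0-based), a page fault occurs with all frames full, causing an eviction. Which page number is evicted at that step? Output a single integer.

Step 0: ref 1 -> FAULT, frames=[1,-]
Step 1: ref 7 -> FAULT, frames=[1,7]
Step 2: ref 7 -> HIT, frames=[1,7]
Step 3: ref 1 -> HIT, frames=[1,7]
Step 4: ref 4 -> FAULT, evict 1, frames=[4,7]
Step 5: ref 2 -> FAULT, evict 7, frames=[4,2]
Step 6: ref 2 -> HIT, frames=[4,2]
Step 7: ref 3 -> FAULT, evict 4, frames=[3,2]
Step 8: ref 2 -> HIT, frames=[3,2]
Step 9: ref 3 -> HIT, frames=[3,2]
Step 10: ref 1 -> FAULT, evict 2, frames=[3,1]
At step 10: evicted page 2

Answer: 2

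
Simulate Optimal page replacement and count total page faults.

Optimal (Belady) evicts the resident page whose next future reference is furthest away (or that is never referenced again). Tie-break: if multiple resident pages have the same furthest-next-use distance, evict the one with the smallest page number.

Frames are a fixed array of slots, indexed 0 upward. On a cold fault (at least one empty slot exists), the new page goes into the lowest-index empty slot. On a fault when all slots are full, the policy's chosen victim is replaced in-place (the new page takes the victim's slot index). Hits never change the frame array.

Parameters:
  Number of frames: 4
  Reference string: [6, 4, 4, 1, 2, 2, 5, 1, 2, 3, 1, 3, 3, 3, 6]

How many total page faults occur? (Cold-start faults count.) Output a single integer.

Step 0: ref 6 → FAULT, frames=[6,-,-,-]
Step 1: ref 4 → FAULT, frames=[6,4,-,-]
Step 2: ref 4 → HIT, frames=[6,4,-,-]
Step 3: ref 1 → FAULT, frames=[6,4,1,-]
Step 4: ref 2 → FAULT, frames=[6,4,1,2]
Step 5: ref 2 → HIT, frames=[6,4,1,2]
Step 6: ref 5 → FAULT (evict 4), frames=[6,5,1,2]
Step 7: ref 1 → HIT, frames=[6,5,1,2]
Step 8: ref 2 → HIT, frames=[6,5,1,2]
Step 9: ref 3 → FAULT (evict 2), frames=[6,5,1,3]
Step 10: ref 1 → HIT, frames=[6,5,1,3]
Step 11: ref 3 → HIT, frames=[6,5,1,3]
Step 12: ref 3 → HIT, frames=[6,5,1,3]
Step 13: ref 3 → HIT, frames=[6,5,1,3]
Step 14: ref 6 → HIT, frames=[6,5,1,3]
Total faults: 6

Answer: 6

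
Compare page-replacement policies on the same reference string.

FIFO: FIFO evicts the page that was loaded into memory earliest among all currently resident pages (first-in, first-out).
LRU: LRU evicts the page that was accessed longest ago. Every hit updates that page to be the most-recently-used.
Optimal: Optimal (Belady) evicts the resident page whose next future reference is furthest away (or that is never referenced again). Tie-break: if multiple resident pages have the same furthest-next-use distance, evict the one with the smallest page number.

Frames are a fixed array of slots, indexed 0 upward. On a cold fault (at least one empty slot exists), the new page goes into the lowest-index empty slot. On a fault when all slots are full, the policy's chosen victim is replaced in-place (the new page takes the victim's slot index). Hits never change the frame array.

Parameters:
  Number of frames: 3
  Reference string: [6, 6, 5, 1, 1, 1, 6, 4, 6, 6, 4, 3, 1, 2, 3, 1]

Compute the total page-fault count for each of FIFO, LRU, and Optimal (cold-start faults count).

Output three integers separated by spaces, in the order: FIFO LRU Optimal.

--- FIFO ---
  step 0: ref 6 -> FAULT, frames=[6,-,-] (faults so far: 1)
  step 1: ref 6 -> HIT, frames=[6,-,-] (faults so far: 1)
  step 2: ref 5 -> FAULT, frames=[6,5,-] (faults so far: 2)
  step 3: ref 1 -> FAULT, frames=[6,5,1] (faults so far: 3)
  step 4: ref 1 -> HIT, frames=[6,5,1] (faults so far: 3)
  step 5: ref 1 -> HIT, frames=[6,5,1] (faults so far: 3)
  step 6: ref 6 -> HIT, frames=[6,5,1] (faults so far: 3)
  step 7: ref 4 -> FAULT, evict 6, frames=[4,5,1] (faults so far: 4)
  step 8: ref 6 -> FAULT, evict 5, frames=[4,6,1] (faults so far: 5)
  step 9: ref 6 -> HIT, frames=[4,6,1] (faults so far: 5)
  step 10: ref 4 -> HIT, frames=[4,6,1] (faults so far: 5)
  step 11: ref 3 -> FAULT, evict 1, frames=[4,6,3] (faults so far: 6)
  step 12: ref 1 -> FAULT, evict 4, frames=[1,6,3] (faults so far: 7)
  step 13: ref 2 -> FAULT, evict 6, frames=[1,2,3] (faults so far: 8)
  step 14: ref 3 -> HIT, frames=[1,2,3] (faults so far: 8)
  step 15: ref 1 -> HIT, frames=[1,2,3] (faults so far: 8)
  FIFO total faults: 8
--- LRU ---
  step 0: ref 6 -> FAULT, frames=[6,-,-] (faults so far: 1)
  step 1: ref 6 -> HIT, frames=[6,-,-] (faults so far: 1)
  step 2: ref 5 -> FAULT, frames=[6,5,-] (faults so far: 2)
  step 3: ref 1 -> FAULT, frames=[6,5,1] (faults so far: 3)
  step 4: ref 1 -> HIT, frames=[6,5,1] (faults so far: 3)
  step 5: ref 1 -> HIT, frames=[6,5,1] (faults so far: 3)
  step 6: ref 6 -> HIT, frames=[6,5,1] (faults so far: 3)
  step 7: ref 4 -> FAULT, evict 5, frames=[6,4,1] (faults so far: 4)
  step 8: ref 6 -> HIT, frames=[6,4,1] (faults so far: 4)
  step 9: ref 6 -> HIT, frames=[6,4,1] (faults so far: 4)
  step 10: ref 4 -> HIT, frames=[6,4,1] (faults so far: 4)
  step 11: ref 3 -> FAULT, evict 1, frames=[6,4,3] (faults so far: 5)
  step 12: ref 1 -> FAULT, evict 6, frames=[1,4,3] (faults so far: 6)
  step 13: ref 2 -> FAULT, evict 4, frames=[1,2,3] (faults so far: 7)
  step 14: ref 3 -> HIT, frames=[1,2,3] (faults so far: 7)
  step 15: ref 1 -> HIT, frames=[1,2,3] (faults so far: 7)
  LRU total faults: 7
--- Optimal ---
  step 0: ref 6 -> FAULT, frames=[6,-,-] (faults so far: 1)
  step 1: ref 6 -> HIT, frames=[6,-,-] (faults so far: 1)
  step 2: ref 5 -> FAULT, frames=[6,5,-] (faults so far: 2)
  step 3: ref 1 -> FAULT, frames=[6,5,1] (faults so far: 3)
  step 4: ref 1 -> HIT, frames=[6,5,1] (faults so far: 3)
  step 5: ref 1 -> HIT, frames=[6,5,1] (faults so far: 3)
  step 6: ref 6 -> HIT, frames=[6,5,1] (faults so far: 3)
  step 7: ref 4 -> FAULT, evict 5, frames=[6,4,1] (faults so far: 4)
  step 8: ref 6 -> HIT, frames=[6,4,1] (faults so far: 4)
  step 9: ref 6 -> HIT, frames=[6,4,1] (faults so far: 4)
  step 10: ref 4 -> HIT, frames=[6,4,1] (faults so far: 4)
  step 11: ref 3 -> FAULT, evict 4, frames=[6,3,1] (faults so far: 5)
  step 12: ref 1 -> HIT, frames=[6,3,1] (faults so far: 5)
  step 13: ref 2 -> FAULT, evict 6, frames=[2,3,1] (faults so far: 6)
  step 14: ref 3 -> HIT, frames=[2,3,1] (faults so far: 6)
  step 15: ref 1 -> HIT, frames=[2,3,1] (faults so far: 6)
  Optimal total faults: 6

Answer: 8 7 6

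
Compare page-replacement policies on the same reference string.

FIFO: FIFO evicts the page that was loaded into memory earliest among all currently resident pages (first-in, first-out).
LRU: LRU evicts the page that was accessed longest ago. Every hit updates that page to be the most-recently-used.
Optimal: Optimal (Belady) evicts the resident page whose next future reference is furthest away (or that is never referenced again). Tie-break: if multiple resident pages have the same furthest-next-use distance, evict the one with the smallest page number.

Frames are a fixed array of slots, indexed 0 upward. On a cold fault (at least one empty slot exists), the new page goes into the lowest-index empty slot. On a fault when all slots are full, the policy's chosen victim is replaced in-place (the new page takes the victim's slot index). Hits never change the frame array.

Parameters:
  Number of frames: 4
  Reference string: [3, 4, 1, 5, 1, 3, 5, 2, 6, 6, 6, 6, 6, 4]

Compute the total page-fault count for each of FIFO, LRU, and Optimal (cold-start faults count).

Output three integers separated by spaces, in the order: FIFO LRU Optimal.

--- FIFO ---
  step 0: ref 3 -> FAULT, frames=[3,-,-,-] (faults so far: 1)
  step 1: ref 4 -> FAULT, frames=[3,4,-,-] (faults so far: 2)
  step 2: ref 1 -> FAULT, frames=[3,4,1,-] (faults so far: 3)
  step 3: ref 5 -> FAULT, frames=[3,4,1,5] (faults so far: 4)
  step 4: ref 1 -> HIT, frames=[3,4,1,5] (faults so far: 4)
  step 5: ref 3 -> HIT, frames=[3,4,1,5] (faults so far: 4)
  step 6: ref 5 -> HIT, frames=[3,4,1,5] (faults so far: 4)
  step 7: ref 2 -> FAULT, evict 3, frames=[2,4,1,5] (faults so far: 5)
  step 8: ref 6 -> FAULT, evict 4, frames=[2,6,1,5] (faults so far: 6)
  step 9: ref 6 -> HIT, frames=[2,6,1,5] (faults so far: 6)
  step 10: ref 6 -> HIT, frames=[2,6,1,5] (faults so far: 6)
  step 11: ref 6 -> HIT, frames=[2,6,1,5] (faults so far: 6)
  step 12: ref 6 -> HIT, frames=[2,6,1,5] (faults so far: 6)
  step 13: ref 4 -> FAULT, evict 1, frames=[2,6,4,5] (faults so far: 7)
  FIFO total faults: 7
--- LRU ---
  step 0: ref 3 -> FAULT, frames=[3,-,-,-] (faults so far: 1)
  step 1: ref 4 -> FAULT, frames=[3,4,-,-] (faults so far: 2)
  step 2: ref 1 -> FAULT, frames=[3,4,1,-] (faults so far: 3)
  step 3: ref 5 -> FAULT, frames=[3,4,1,5] (faults so far: 4)
  step 4: ref 1 -> HIT, frames=[3,4,1,5] (faults so far: 4)
  step 5: ref 3 -> HIT, frames=[3,4,1,5] (faults so far: 4)
  step 6: ref 5 -> HIT, frames=[3,4,1,5] (faults so far: 4)
  step 7: ref 2 -> FAULT, evict 4, frames=[3,2,1,5] (faults so far: 5)
  step 8: ref 6 -> FAULT, evict 1, frames=[3,2,6,5] (faults so far: 6)
  step 9: ref 6 -> HIT, frames=[3,2,6,5] (faults so far: 6)
  step 10: ref 6 -> HIT, frames=[3,2,6,5] (faults so far: 6)
  step 11: ref 6 -> HIT, frames=[3,2,6,5] (faults so far: 6)
  step 12: ref 6 -> HIT, frames=[3,2,6,5] (faults so far: 6)
  step 13: ref 4 -> FAULT, evict 3, frames=[4,2,6,5] (faults so far: 7)
  LRU total faults: 7
--- Optimal ---
  step 0: ref 3 -> FAULT, frames=[3,-,-,-] (faults so far: 1)
  step 1: ref 4 -> FAULT, frames=[3,4,-,-] (faults so far: 2)
  step 2: ref 1 -> FAULT, frames=[3,4,1,-] (faults so far: 3)
  step 3: ref 5 -> FAULT, frames=[3,4,1,5] (faults so far: 4)
  step 4: ref 1 -> HIT, frames=[3,4,1,5] (faults so far: 4)
  step 5: ref 3 -> HIT, frames=[3,4,1,5] (faults so far: 4)
  step 6: ref 5 -> HIT, frames=[3,4,1,5] (faults so far: 4)
  step 7: ref 2 -> FAULT, evict 1, frames=[3,4,2,5] (faults so far: 5)
  step 8: ref 6 -> FAULT, evict 2, frames=[3,4,6,5] (faults so far: 6)
  step 9: ref 6 -> HIT, frames=[3,4,6,5] (faults so far: 6)
  step 10: ref 6 -> HIT, frames=[3,4,6,5] (faults so far: 6)
  step 11: ref 6 -> HIT, frames=[3,4,6,5] (faults so far: 6)
  step 12: ref 6 -> HIT, frames=[3,4,6,5] (faults so far: 6)
  step 13: ref 4 -> HIT, frames=[3,4,6,5] (faults so far: 6)
  Optimal total faults: 6

Answer: 7 7 6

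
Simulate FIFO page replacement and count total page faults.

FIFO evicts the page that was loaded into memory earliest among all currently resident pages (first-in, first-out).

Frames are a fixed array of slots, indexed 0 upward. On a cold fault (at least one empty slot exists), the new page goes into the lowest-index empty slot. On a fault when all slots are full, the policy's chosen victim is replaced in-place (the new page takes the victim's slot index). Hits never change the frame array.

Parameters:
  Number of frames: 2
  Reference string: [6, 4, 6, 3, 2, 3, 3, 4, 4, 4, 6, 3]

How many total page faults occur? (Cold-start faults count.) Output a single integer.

Step 0: ref 6 → FAULT, frames=[6,-]
Step 1: ref 4 → FAULT, frames=[6,4]
Step 2: ref 6 → HIT, frames=[6,4]
Step 3: ref 3 → FAULT (evict 6), frames=[3,4]
Step 4: ref 2 → FAULT (evict 4), frames=[3,2]
Step 5: ref 3 → HIT, frames=[3,2]
Step 6: ref 3 → HIT, frames=[3,2]
Step 7: ref 4 → FAULT (evict 3), frames=[4,2]
Step 8: ref 4 → HIT, frames=[4,2]
Step 9: ref 4 → HIT, frames=[4,2]
Step 10: ref 6 → FAULT (evict 2), frames=[4,6]
Step 11: ref 3 → FAULT (evict 4), frames=[3,6]
Total faults: 7

Answer: 7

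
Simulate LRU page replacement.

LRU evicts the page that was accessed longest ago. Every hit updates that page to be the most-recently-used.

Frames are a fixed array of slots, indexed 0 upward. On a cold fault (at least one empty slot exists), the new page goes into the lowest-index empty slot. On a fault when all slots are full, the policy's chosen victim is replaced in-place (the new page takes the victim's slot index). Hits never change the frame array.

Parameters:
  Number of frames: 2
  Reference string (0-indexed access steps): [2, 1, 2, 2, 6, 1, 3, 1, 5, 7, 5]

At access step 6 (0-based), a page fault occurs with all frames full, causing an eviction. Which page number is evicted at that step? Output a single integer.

Answer: 6

Derivation:
Step 0: ref 2 -> FAULT, frames=[2,-]
Step 1: ref 1 -> FAULT, frames=[2,1]
Step 2: ref 2 -> HIT, frames=[2,1]
Step 3: ref 2 -> HIT, frames=[2,1]
Step 4: ref 6 -> FAULT, evict 1, frames=[2,6]
Step 5: ref 1 -> FAULT, evict 2, frames=[1,6]
Step 6: ref 3 -> FAULT, evict 6, frames=[1,3]
At step 6: evicted page 6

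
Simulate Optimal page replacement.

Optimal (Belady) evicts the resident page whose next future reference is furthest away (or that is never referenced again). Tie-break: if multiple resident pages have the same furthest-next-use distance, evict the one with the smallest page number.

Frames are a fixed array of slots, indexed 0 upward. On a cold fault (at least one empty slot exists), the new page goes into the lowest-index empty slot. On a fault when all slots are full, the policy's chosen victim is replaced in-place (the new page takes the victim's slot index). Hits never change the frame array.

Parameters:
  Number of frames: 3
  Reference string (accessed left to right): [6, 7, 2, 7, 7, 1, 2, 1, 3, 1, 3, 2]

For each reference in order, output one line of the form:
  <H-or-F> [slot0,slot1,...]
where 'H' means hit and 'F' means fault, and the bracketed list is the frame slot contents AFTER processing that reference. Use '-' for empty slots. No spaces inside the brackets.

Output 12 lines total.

F [6,-,-]
F [6,7,-]
F [6,7,2]
H [6,7,2]
H [6,7,2]
F [1,7,2]
H [1,7,2]
H [1,7,2]
F [1,3,2]
H [1,3,2]
H [1,3,2]
H [1,3,2]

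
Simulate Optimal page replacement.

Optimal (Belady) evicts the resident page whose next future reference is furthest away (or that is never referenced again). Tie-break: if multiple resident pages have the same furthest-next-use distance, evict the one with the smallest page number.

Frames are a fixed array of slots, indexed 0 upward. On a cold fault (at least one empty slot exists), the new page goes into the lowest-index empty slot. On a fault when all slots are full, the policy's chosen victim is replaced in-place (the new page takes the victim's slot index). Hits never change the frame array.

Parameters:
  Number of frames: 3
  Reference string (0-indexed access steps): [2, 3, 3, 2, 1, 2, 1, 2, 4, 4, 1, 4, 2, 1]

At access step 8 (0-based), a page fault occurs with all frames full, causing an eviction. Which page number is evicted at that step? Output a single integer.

Step 0: ref 2 -> FAULT, frames=[2,-,-]
Step 1: ref 3 -> FAULT, frames=[2,3,-]
Step 2: ref 3 -> HIT, frames=[2,3,-]
Step 3: ref 2 -> HIT, frames=[2,3,-]
Step 4: ref 1 -> FAULT, frames=[2,3,1]
Step 5: ref 2 -> HIT, frames=[2,3,1]
Step 6: ref 1 -> HIT, frames=[2,3,1]
Step 7: ref 2 -> HIT, frames=[2,3,1]
Step 8: ref 4 -> FAULT, evict 3, frames=[2,4,1]
At step 8: evicted page 3

Answer: 3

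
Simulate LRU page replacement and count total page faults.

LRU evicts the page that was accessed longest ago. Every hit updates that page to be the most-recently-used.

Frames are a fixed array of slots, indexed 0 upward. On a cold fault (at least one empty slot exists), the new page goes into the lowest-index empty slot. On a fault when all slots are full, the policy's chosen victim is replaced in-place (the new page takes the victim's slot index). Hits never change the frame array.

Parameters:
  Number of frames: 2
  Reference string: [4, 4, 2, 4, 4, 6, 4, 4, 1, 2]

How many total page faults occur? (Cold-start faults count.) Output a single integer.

Step 0: ref 4 → FAULT, frames=[4,-]
Step 1: ref 4 → HIT, frames=[4,-]
Step 2: ref 2 → FAULT, frames=[4,2]
Step 3: ref 4 → HIT, frames=[4,2]
Step 4: ref 4 → HIT, frames=[4,2]
Step 5: ref 6 → FAULT (evict 2), frames=[4,6]
Step 6: ref 4 → HIT, frames=[4,6]
Step 7: ref 4 → HIT, frames=[4,6]
Step 8: ref 1 → FAULT (evict 6), frames=[4,1]
Step 9: ref 2 → FAULT (evict 4), frames=[2,1]
Total faults: 5

Answer: 5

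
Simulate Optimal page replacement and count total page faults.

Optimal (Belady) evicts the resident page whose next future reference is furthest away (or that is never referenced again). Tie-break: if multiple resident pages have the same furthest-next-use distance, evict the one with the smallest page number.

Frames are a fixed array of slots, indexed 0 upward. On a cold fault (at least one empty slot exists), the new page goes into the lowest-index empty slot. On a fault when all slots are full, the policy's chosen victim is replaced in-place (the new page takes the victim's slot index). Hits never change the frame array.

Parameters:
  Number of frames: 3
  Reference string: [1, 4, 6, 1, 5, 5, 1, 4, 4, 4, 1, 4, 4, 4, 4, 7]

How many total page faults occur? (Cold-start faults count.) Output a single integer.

Step 0: ref 1 → FAULT, frames=[1,-,-]
Step 1: ref 4 → FAULT, frames=[1,4,-]
Step 2: ref 6 → FAULT, frames=[1,4,6]
Step 3: ref 1 → HIT, frames=[1,4,6]
Step 4: ref 5 → FAULT (evict 6), frames=[1,4,5]
Step 5: ref 5 → HIT, frames=[1,4,5]
Step 6: ref 1 → HIT, frames=[1,4,5]
Step 7: ref 4 → HIT, frames=[1,4,5]
Step 8: ref 4 → HIT, frames=[1,4,5]
Step 9: ref 4 → HIT, frames=[1,4,5]
Step 10: ref 1 → HIT, frames=[1,4,5]
Step 11: ref 4 → HIT, frames=[1,4,5]
Step 12: ref 4 → HIT, frames=[1,4,5]
Step 13: ref 4 → HIT, frames=[1,4,5]
Step 14: ref 4 → HIT, frames=[1,4,5]
Step 15: ref 7 → FAULT (evict 1), frames=[7,4,5]
Total faults: 5

Answer: 5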